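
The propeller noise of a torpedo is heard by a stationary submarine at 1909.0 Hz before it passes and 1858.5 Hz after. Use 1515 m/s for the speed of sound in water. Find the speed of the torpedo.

f₁/f₂ = (v + v_s)/(v − v_s), so v_s = v · (f₁ − f₂)/(f₁ + f₂).
v_s = 1515 × (1909.0 − 1858.5)/(1909.0 + 1858.5) = 1515 × 50.5/3767.5 ≈ 20.3 m/s.

20.3 m/s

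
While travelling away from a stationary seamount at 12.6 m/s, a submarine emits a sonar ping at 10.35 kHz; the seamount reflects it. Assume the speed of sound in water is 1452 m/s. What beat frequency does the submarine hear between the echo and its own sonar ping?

178 Hz

The seamount receives the sound from a moving source: f₁ = f₀ · v/(v + v_e) = 10.35 × 1452/1464.6 ≈ 10.2610 kHz.
On the return leg the submarine is a moving observer: f₂ = f₁ · (v − v_e)/v = 10.2610 × 1439.4/1452 ≈ 10.1719 kHz.
Beat against the emitted tone (with f₀ = 10350 Hz): |f₂ − f₀| = 2v_e·f₀/(v + v_e) = 2 × 12.6 × 10350/1464.6 ≈ 178 Hz.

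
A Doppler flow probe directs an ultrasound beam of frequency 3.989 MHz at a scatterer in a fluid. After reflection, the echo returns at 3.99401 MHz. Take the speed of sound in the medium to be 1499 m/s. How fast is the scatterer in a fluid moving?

0.94 m/s

Double Doppler shift off a moving reflector: f₂ = f₀ · (v + u)/(v − u) (u > 0 toward emitter).
Rearranging, u = v · (f₂ − f₀)/(f₂ + f₀) = 1499 × 0.00501/7.98301 ≈ 0.94 m/s.
So the scatterer in a fluid is moving at 0.94 m/s toward the emitter.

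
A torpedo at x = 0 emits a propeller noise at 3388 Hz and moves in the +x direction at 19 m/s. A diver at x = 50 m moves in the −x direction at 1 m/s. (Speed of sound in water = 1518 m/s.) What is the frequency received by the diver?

The observer lies on the +x side, so the source is heading toward the observer and the observer is heading toward the source.
General Doppler shift: f' = f · (v + v_o)/(v − v_s).
f' = 3388 × (1518 + 1)/(1518 − 19) = 3388 × 1519/1499 ≈ 3433 Hz.

3433 Hz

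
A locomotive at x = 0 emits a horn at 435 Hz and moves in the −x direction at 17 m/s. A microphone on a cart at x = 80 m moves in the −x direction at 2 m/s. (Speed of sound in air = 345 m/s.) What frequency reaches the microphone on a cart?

The observer lies on the +x side, so the source is heading away from the observer and the observer is heading toward the source.
With source receding and observer approaching, f' = f · (v + v_o)/(v + v_s).
f' = 435 × (345 + 2)/(345 + 17) = 435 × 347/362 ≈ 417 Hz.

417 Hz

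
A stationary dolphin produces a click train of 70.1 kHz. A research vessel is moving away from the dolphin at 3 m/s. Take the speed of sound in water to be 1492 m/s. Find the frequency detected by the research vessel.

Moving observer, stationary source: f' = f · (v − v_o)/v.
f' = 70.1 × (1492 − 3)/1492 = 70.1 × 1489/1492 ≈ 70.0 kHz.

70.0 kHz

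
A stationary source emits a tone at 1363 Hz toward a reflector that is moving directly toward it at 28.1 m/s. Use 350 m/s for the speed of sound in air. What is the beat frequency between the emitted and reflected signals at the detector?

The reflector first receives the wave as a moving observer: f₁ = f₀ · (v + u)/v = 1363 × (350 + 28.1)/350 ≈ 1472 Hz.
The reflection then acts as a moving source: f₂ = f₁ · v/(v − u) ≈ 1601 Hz.
Beat frequency: |f₂ − f₀| = 2u·f₀/(v − u) = 2 × 28.1 × 1363/321.9 ≈ 238 Hz.

238 Hz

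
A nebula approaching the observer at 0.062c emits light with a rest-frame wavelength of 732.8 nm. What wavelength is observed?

688.7 nm

Relativistic Doppler for wavelength: λ' = λ₀ · √((1 − β)/(1 + β)).
λ' = 732.8 × √(0.9380/1.0620) = 732.8 × 0.93981 ≈ 688.7 nm.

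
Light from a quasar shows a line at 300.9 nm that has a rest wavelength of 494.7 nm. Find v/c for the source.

0.460c

λ'/λ₀ = 0.6082 < 1 (blueshift), so the source is approaching.
λ'/λ₀ = √((1 − β)/(1 + β)) for an approaching source ⇒ β = (1 − r²)/(1 + r²) with r = λ'/λ₀.
β = (1 − 0.3700)/(1 + 0.3700) ≈ 0.460.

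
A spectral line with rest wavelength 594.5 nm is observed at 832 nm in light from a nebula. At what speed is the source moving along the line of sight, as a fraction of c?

0.324c

λ'/λ₀ = 1.3995 > 1 (redshift), so the source is receding.
λ'/λ₀ = √((1 + β)/(1 − β)) for a receding source ⇒ β = (r² − 1)/(r² + 1) with r = λ'/λ₀.
β = (1.9586 − 1)/(1.9586 + 1) ≈ 0.324.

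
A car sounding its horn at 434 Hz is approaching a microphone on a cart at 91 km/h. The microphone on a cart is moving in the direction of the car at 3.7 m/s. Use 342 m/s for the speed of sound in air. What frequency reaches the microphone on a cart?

91 km/h = 25.28 m/s.
With source approaching and observer approaching, f' = f · (v + v_o)/(v − v_s).
f' = 434 × (342 + 3.7)/(342 − 25.28) = 434 × 345.7/316.72 ≈ 474 Hz.

474 Hz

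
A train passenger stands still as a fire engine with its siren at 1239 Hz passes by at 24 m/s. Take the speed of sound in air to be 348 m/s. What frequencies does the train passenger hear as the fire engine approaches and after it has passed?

Approaching: f₁ = f · v/(v − v_s) = 1239 × 348/324 ≈ 1331 Hz.
Receding: f₂ = f · v/(v + v_s) = 1239 × 348/372 ≈ 1159 Hz.

1331 Hz approaching; 1159 Hz receding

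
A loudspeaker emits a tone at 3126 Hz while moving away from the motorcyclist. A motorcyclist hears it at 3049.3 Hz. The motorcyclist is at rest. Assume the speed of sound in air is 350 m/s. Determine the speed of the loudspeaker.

f' = f · v/(v + v_s) ⇒ v_s = v · |1 − f/f'|.
v_s = 350 × |1 − 3126/3049.3| = 350 × 0.02515 ≈ 8.8 m/s.

8.8 m/s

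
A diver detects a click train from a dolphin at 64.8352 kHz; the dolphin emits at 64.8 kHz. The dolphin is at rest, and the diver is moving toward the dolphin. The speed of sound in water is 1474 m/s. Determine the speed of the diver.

f' = f · (v + v_o)/v ⇒ v_o = v · |f'/f − 1|.
v_o = 1474 × |64.8352/64.8 − 1| = 1474 × 0.0005432 ≈ 0.80 m/s.

0.80 m/s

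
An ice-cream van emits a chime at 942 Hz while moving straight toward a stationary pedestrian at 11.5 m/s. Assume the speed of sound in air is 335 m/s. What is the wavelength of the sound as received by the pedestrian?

Moving source, stationary observer: f' = f · v/(v − v_s) since the source is approaching.
f' = 942 × 335/(335 − 11.5) ≈ 975 Hz.
λ' = v/f' = 335/975.487 ≈ 34.3 cm.

34.3 cm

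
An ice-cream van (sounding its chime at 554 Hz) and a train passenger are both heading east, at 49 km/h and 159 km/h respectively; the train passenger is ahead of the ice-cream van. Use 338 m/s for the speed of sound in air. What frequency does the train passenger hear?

502 Hz

49 km/h = 13.61 m/s; 159 km/h = 44.17 m/s.
The train passenger is ahead, so the ice-cream van is moving toward it while the train passenger is moving away from the ice-cream van.
General Doppler shift: f' = f · (v − v_o)/(v − v_s).
f' = 554 × (338 − 44.17)/(338 − 13.61) = 554 × 293.83/324.39 ≈ 502 Hz.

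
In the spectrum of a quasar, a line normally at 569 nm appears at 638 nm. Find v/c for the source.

λ'/λ₀ = 1.1213 > 1 (redshift), so the source is receding.
λ'/λ₀ = √((1 + β)/(1 − β)) for a receding source ⇒ β = (r² − 1)/(r² + 1) with r = λ'/λ₀.
β = (1.2572 − 1)/(1.2572 + 1) ≈ 0.114.

0.114c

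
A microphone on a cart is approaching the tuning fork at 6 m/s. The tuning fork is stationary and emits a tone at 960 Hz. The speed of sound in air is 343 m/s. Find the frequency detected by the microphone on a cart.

977 Hz

Moving observer, stationary source: f' = f · (v + v_o)/v.
f' = 960 × (343 + 6)/343 = 960 × 349/343 ≈ 977 Hz.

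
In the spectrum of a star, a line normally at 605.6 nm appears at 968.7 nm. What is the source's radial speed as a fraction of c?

0.438c

λ'/λ₀ = 1.5996 > 1 (redshift), so the source is receding.
λ'/λ₀ = √((1 + β)/(1 − β)) for a receding source ⇒ β = (r² − 1)/(r² + 1) with r = λ'/λ₀.
β = (2.5586 − 1)/(2.5586 + 1) ≈ 0.438.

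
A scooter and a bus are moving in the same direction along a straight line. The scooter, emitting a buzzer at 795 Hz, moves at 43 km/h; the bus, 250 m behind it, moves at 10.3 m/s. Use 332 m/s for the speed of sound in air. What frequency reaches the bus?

43 km/h = 11.94 m/s.
The bus is behind, so the scooter is moving away from it while the bus is moving toward the scooter.
Both move, so f' = f · (v + v_o)/(v + v_s).
f' = 795 × (332 + 10.3)/(332 + 11.94) = 795 × 342.3/343.94 ≈ 791 Hz.

791 Hz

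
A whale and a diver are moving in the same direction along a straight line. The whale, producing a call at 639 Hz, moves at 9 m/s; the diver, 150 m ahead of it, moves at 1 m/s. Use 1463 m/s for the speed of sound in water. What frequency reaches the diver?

The diver is ahead, so the whale is moving toward it while the diver is moving away from the whale.
Both move, so f' = f · (v − v_o)/(v − v_s).
f' = 639 × (1463 − 1)/(1463 − 9) = 639 × 1462/1454 ≈ 643 Hz.

643 Hz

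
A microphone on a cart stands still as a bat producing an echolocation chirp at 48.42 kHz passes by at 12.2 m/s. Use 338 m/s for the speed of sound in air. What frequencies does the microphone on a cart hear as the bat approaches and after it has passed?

Approaching: f₁ = f · v/(v − v_s) = 48.42 × 338/325.8 ≈ 50.2 kHz.
Receding: f₂ = f · v/(v + v_s) = 48.42 × 338/350.2 ≈ 46.7 kHz.

50.2 kHz approaching; 46.7 kHz receding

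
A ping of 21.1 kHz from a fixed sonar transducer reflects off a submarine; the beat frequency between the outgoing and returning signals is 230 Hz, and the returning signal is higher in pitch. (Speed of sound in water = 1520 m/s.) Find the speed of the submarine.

8.2 m/s

Double Doppler shift off a moving reflector: f₂ = f₀ · (v + u)/(v − u) (u > 0 toward emitter).
Returning signal is higher, so f₂ = f₀ + Δf = 21100 + 230 = 21330 Hz.
Rearranging, u = v · (f₂ − f₀)/(f₂ + f₀) = 1520 × 230/42430 ≈ 8.2 m/s.
So the submarine is moving at 8.2 m/s toward the emitter.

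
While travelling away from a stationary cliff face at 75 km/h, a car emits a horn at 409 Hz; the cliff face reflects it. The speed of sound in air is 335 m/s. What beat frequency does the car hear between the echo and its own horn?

75 km/h = 20.83 m/s.
The cliff face receives the sound from a moving source: f₁ = f₀ · v/(v + v_e) = 409 × 335/355.83 ≈ 385.1 Hz.
On the return leg the car is a moving observer: f₂ = f₁ · (v − v_e)/v = 385.1 × 314.17/335 ≈ 361.1 Hz.
Equivalently f₂ = f₀ · (v − v_e)/(v + v_e).
Beat against the emitted tone: |f₂ − f₀| = 2v_e·f₀/(v + v_e) = 2 × 20.83 × 409/355.83 ≈ 47.9 Hz.

47.9 Hz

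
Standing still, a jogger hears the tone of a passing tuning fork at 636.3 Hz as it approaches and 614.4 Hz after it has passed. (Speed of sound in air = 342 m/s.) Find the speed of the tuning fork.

f₁/f₂ = (v + v_s)/(v − v_s), so v_s = v · (f₁ − f₂)/(f₁ + f₂).
v_s = 342 × (636.3 − 614.4)/(636.3 + 614.4) = 342 × 21.9/1250.7 ≈ 6.0 m/s.

6.0 m/s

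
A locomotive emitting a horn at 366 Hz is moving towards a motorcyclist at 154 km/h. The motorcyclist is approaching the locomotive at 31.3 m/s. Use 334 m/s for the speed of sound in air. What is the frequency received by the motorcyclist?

459 Hz

154 km/h = 42.78 m/s.
Both move, so f' = f · (v + v_o)/(v − v_s).
f' = 366 × (334 + 31.3)/(334 − 42.78) = 366 × 365.3/291.22 ≈ 459 Hz.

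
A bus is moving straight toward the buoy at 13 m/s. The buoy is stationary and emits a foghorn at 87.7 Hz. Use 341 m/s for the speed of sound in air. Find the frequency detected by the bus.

Only the observer moves, toward the source, so f' = f · (v + v_o)/v.
f' = 87.7 × (341 + 13)/341 = 87.7 × 354/341 ≈ 91 Hz.

91 Hz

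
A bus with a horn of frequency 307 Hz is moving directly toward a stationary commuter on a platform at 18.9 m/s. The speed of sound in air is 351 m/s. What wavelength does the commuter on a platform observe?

1.08 m

With the source moving toward a stationary observer, f' = f · v/(v − v_s).
f' = 307 × 351/(351 − 18.9) ≈ 324 Hz.
λ' = v/f' = 351/324.472 ≈ 1.08 m.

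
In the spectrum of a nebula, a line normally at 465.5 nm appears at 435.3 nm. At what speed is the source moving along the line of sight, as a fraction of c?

λ'/λ₀ = 0.9351 < 1 (blueshift), so the source is approaching.
λ'/λ₀ = √((1 − β)/(1 + β)) for an approaching source ⇒ β = (1 − r²)/(1 + r²) with r = λ'/λ₀.
β = (1 − 0.8745)/(1 + 0.8745) ≈ 0.067.

0.067c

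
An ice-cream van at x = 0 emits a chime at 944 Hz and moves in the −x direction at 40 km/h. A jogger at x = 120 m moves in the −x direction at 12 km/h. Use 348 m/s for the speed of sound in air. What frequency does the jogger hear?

924 Hz

40 km/h = 11.11 m/s; 12 km/h = 3.333 m/s.
The observer lies on the +x side, so the source is heading away from the observer and the observer is heading toward the source.
Both move, so f' = f · (v + v_o)/(v + v_s).
f' = 944 × (348 + 3.333)/(348 + 11.11) = 944 × 351.33/359.11 ≈ 924 Hz.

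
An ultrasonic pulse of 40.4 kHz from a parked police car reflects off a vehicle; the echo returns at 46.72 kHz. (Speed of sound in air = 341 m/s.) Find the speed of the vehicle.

24.7 m/s

Double Doppler shift off a moving reflector: f₂ = f₀ · (v + u)/(v − u) (u > 0 toward emitter).
Rearranging, u = v · (f₂ − f₀)/(f₂ + f₀) = 341 × 6.32/87.12 ≈ 24.7 m/s.
So the vehicle is moving at 24.7 m/s toward the emitter.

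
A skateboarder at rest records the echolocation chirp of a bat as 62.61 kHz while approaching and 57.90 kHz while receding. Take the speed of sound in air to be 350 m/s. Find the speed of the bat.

f₁/f₂ = (v + v_s)/(v − v_s), so v_s = v · (f₁ − f₂)/(f₁ + f₂).
v_s = 350 × (62.61 − 57.90)/(62.61 + 57.90) = 350 × 4.71/120.51 ≈ 13.7 m/s.

13.7 m/s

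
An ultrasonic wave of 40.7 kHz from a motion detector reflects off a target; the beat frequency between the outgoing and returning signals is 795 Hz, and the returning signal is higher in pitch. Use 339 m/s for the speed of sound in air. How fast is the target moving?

Double Doppler shift off a moving reflector: f₂ = f₀ · (v + u)/(v − u) (u > 0 toward emitter).
Returning signal is higher, so f₂ = f₀ + Δf = 40700 + 795 = 41495 Hz.
Rearranging, u = v · (f₂ − f₀)/(f₂ + f₀) = 339 × 795/82195 ≈ 3.3 m/s.
So the target is moving at 3.3 m/s toward the emitter.

3.3 m/s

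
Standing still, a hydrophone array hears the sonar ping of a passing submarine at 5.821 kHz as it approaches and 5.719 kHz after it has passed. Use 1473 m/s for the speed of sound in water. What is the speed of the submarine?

13.0 m/s

f₁/f₂ = (v + v_s)/(v − v_s), so v_s = v · (f₁ − f₂)/(f₁ + f₂).
v_s = 1473 × (5.821 − 5.719)/(5.821 + 5.719) = 1473 × 0.102/11.540 ≈ 13.0 m/s.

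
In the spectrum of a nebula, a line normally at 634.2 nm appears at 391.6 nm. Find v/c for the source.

λ'/λ₀ = 0.6175 < 1 (blueshift), so the source is approaching.
λ'/λ₀ = √((1 − β)/(1 + β)) for an approaching source ⇒ β = (1 − r²)/(1 + r²) with r = λ'/λ₀.
β = (1 − 0.3813)/(1 + 0.3813) ≈ 0.448.

0.448c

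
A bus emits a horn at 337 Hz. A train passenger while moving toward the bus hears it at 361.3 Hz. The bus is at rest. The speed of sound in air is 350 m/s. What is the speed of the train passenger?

25 m/s

f' = f · (v + v_o)/v ⇒ v_o = v · |f'/f − 1|.
v_o = 350 × |361.3/337 − 1| = 350 × 0.07211 ≈ 25 m/s.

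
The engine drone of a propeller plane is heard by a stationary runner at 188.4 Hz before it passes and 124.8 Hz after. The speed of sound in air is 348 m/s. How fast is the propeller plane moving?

f₁/f₂ = (v + v_s)/(v − v_s), so v_s = v · (f₁ − f₂)/(f₁ + f₂).
v_s = 348 × (188.4 − 124.8)/(188.4 + 124.8) = 348 × 63.6/313.2 ≈ 71 m/s.

71 m/s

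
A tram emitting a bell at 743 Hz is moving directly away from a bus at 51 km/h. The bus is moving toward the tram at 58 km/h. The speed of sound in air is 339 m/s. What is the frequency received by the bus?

747 Hz

51 km/h = 14.17 m/s; 58 km/h = 16.11 m/s.
General Doppler shift: f' = f · (v + v_o)/(v + v_s).
f' = 743 × (339 + 16.11)/(339 + 14.17) = 743 × 355.11/353.17 ≈ 747 Hz.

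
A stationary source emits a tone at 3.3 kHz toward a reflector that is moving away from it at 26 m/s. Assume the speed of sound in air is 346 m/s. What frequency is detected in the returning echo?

The reflector first receives the wave as a moving observer: f₁ = f₀ · (v − u)/v = 3.3 × (346 − 26)/346 ≈ 3.05 kHz.
The reflection then acts as a moving source: f₂ = f₁ · v/(v + u) ≈ 2.84 kHz.

2.84 kHz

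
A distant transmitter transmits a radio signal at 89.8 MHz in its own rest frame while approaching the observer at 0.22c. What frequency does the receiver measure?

112.3 MHz

Relativistic Doppler for frequency: f' = f₀ · √((1 + β)/(1 − β)).
f' = 89.8 × √(1.2200/0.7800) = 89.8 × 1.25064 ≈ 112.3 MHz.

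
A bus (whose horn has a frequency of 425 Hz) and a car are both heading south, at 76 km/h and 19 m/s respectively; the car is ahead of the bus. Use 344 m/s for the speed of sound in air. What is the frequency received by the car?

428 Hz

76 km/h = 21.11 m/s.
The car is ahead, so the bus is moving toward it while the car is moving away from the bus.
General Doppler shift: f' = f · (v − v_o)/(v − v_s).
f' = 425 × (344 − 19)/(344 − 21.11) = 425 × 325/322.89 ≈ 428 Hz.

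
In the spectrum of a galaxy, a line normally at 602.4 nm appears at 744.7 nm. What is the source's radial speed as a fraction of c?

λ'/λ₀ = 1.2362 > 1 (redshift), so the source is receding.
λ'/λ₀ = √((1 + β)/(1 − β)) for a receding source ⇒ β = (r² − 1)/(r² + 1) with r = λ'/λ₀.
β = (1.5282 − 1)/(1.5282 + 1) ≈ 0.209.

0.209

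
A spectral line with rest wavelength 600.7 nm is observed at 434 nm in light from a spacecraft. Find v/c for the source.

λ'/λ₀ = 0.7225 < 1 (blueshift), so the source is approaching.
λ'/λ₀ = √((1 − β)/(1 + β)) for an approaching source ⇒ β = (1 − r²)/(1 + r²) with r = λ'/λ₀.
β = (1 − 0.5220)/(1 + 0.5220) ≈ 0.314.

0.314c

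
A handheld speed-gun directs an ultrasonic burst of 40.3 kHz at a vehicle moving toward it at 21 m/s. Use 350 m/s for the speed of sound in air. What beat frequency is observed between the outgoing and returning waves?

5145 Hz

The vehicle first receives the wave as a moving observer: f₁ = f₀ · (v + u)/v = 40.3 × (350 + 21)/350 ≈ 42.72 kHz.
On reflection it acts as a source moving toward the stationary detector: f₂ = f₁ · v/(v − u) = 42.72 × 350/329 ≈ 45.44 kHz.
Beat frequency (with f₀ = 40300 Hz): |f₂ − f₀| = 2u·f₀/(v − u) = 2 × 21 × 40300/329 ≈ 5145 Hz.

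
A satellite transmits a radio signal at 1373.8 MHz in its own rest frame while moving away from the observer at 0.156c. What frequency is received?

1173.9 MHz

Relativistic Doppler for frequency: f' = f₀ · √((1 − β)/(1 + β)).
f' = 1373.8 × √(0.8440/1.1560) = 1373.8 × 0.85446 ≈ 1173.9 MHz.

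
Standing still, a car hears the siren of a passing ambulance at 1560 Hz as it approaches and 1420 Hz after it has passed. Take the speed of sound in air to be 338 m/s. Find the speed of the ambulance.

15.9 m/s

f₁/f₂ = (v + v_s)/(v − v_s), so v_s = v · (f₁ − f₂)/(f₁ + f₂).
v_s = 338 × (1560 − 1420)/(1560 + 1420) = 338 × 140/2980 ≈ 15.9 m/s.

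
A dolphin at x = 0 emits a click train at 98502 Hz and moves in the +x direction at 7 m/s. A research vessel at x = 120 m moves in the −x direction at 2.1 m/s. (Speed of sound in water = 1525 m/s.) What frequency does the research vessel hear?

The observer lies on the +x side, so the source is heading toward the observer and the observer is heading toward the source.
With source approaching and observer approaching, f' = f · (v + v_o)/(v − v_s).
f' = 98502 × (1525 + 2.1)/(1525 − 7) = 98502 × 1527.1/1518 ≈ 99092 Hz.

99092 Hz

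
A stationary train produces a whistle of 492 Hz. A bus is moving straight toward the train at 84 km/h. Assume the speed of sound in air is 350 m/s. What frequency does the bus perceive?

525 Hz

84 km/h = 23.33 m/s.
Only the observer moves, toward the source, so f' = f · (v + v_o)/v.
f' = 492 × (350 + 23.33)/350 = 492 × 373.33/350 ≈ 525 Hz.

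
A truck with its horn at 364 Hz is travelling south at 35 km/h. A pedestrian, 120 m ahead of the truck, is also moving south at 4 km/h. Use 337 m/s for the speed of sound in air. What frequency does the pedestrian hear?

35 km/h = 9.722 m/s; 4 km/h = 1.111 m/s.
The pedestrian is ahead, so the truck is moving toward it while the pedestrian is moving away from the truck.
Both move, so f' = f · (v − v_o)/(v − v_s).
f' = 364 × (337 − 1.111)/(337 − 9.722) = 364 × 335.89/327.28 ≈ 374 Hz.

374 Hz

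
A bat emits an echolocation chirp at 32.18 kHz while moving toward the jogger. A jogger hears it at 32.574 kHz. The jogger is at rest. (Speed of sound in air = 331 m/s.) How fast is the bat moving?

f' = f · v/(v − v_s) ⇒ v_s = v · |1 − f/f'|.
v_s = 331 × |1 − 32.18/32.574| = 331 × 0.0121 ≈ 4.0 m/s.

4.0 m/s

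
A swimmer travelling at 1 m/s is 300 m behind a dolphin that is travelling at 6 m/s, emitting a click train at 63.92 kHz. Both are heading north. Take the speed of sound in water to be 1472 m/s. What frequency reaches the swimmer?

63.7 kHz

The swimmer is behind, so the dolphin is moving away from it while the swimmer is moving toward the dolphin.
General Doppler shift: f' = f · (v + v_o)/(v + v_s).
f' = 63.92 × (1472 + 1)/(1472 + 6) = 63.92 × 1473/1478 ≈ 63.7 kHz.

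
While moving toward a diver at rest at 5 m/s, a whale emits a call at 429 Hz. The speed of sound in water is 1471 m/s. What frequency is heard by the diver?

Only the source moves, toward the listener, so f' = f · v/(v − v_s).
f' = 429 × 1471/(1471 − 5) = 429 × 1471/1466 ≈ 430 Hz.

430 Hz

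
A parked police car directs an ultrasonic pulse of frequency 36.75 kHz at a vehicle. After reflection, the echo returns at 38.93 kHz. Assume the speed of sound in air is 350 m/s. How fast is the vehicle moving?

Double Doppler shift off a moving reflector: f₂ = f₀ · (v + u)/(v − u) (u > 0 toward emitter).
Rearranging, u = v · (f₂ − f₀)/(f₂ + f₀) = 350 × 2.18/75.68 ≈ 10.1 m/s.
So the vehicle is moving at 10.1 m/s toward the emitter.

10.1 m/s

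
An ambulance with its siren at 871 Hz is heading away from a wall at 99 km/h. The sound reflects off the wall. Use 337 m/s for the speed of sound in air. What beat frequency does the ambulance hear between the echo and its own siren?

99 km/h = 27.5 m/s.
The wall receives the sound from a moving source: f₁ = f₀ · v/(v + v_e) = 871 × 337/364.5 ≈ 805.3 Hz.
On the return leg the ambulance is a moving observer: f₂ = f₁ · (v − v_e)/v = 805.3 × 309.5/337 ≈ 739.6 Hz.
Beat against the emitted tone: |f₂ − f₀| = 2v_e·f₀/(v + v_e) = 2 × 27.5 × 871/364.5 ≈ 131 Hz.

131 Hz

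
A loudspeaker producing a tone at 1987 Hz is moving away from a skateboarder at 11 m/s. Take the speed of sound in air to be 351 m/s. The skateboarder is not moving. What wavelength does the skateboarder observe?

18.2 cm

Only the source moves, away from the listener, so f' = f · v/(v + v_s).
f' = 1987 × 351/(351 + 11) ≈ 1927 Hz.
λ' = v/f' = 351/1926.62 ≈ 18.2 cm.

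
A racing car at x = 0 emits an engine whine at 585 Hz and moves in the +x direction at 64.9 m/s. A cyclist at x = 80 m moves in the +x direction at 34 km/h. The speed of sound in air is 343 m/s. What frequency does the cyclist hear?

34 km/h = 9.444 m/s.
The observer lies on the +x side, so the source is heading toward the observer and the observer is heading away from the source.
With source approaching and observer receding, f' = f · (v − v_o)/(v − v_s).
f' = 585 × (343 − 9.444)/(343 − 64.9) = 585 × 333.56/278.1 ≈ 702 Hz.

702 Hz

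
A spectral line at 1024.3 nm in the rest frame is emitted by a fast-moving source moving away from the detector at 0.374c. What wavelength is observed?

1517.5 nm

Relativistic Doppler for wavelength: λ' = λ₀ · √((1 + β)/(1 − β)).
λ' = 1024.3 × √(1.3740/0.6260) = 1024.3 × 1.48152 ≈ 1517.5 nm.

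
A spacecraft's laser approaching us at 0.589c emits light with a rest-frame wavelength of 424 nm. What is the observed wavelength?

215.6 nm

Relativistic Doppler for wavelength: λ' = λ₀ · √((1 − β)/(1 + β)).
λ' = 424 × √(0.4110/1.5890) = 424 × 0.50858 ≈ 215.6 nm.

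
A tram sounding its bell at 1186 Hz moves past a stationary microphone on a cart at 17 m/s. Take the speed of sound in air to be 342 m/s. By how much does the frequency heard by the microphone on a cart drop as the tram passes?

Approaching: f₁ = f · v/(v − v_s) = 1186 × 342/325 ≈ 1248 Hz.
Receding: f₂ = f · v/(v + v_s) = 1186 × 342/359 ≈ 1130 Hz.
Drop: f₁ − f₂ = 2f·v·v_s/(v² − v_s²) = 2 × 1186 × 342 × 17/(342² − 17²) ≈ 118 Hz.

118 Hz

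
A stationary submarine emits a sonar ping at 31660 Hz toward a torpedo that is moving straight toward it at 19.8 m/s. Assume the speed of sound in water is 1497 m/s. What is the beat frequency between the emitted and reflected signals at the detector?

At the torpedo (a moving observer), f₁ = f₀ · (v + u)/v = 31660 × 1516.8/1497 ≈ 32079 Hz.
On reflection it acts as a source moving toward the stationary detector: f₂ = f₁ · v/(v − u) = 32079 × 1497/1477.2 ≈ 32509 Hz.
Equivalently f₂ = f₀ · (v + u)/(v − u).
Beat frequency: |f₂ − f₀| = 2u·f₀/(v − u) = 2 × 19.8 × 31660/1477.2 ≈ 849 Hz.

849 Hz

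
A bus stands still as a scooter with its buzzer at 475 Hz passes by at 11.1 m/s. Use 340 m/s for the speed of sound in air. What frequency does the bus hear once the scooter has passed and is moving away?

460 Hz

Receding: f₂ = f · v/(v + v_s) = 475 × 340/351.1 ≈ 460 Hz.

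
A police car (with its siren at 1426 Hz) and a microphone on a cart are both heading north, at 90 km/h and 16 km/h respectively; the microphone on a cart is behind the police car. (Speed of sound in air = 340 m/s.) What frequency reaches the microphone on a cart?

90 km/h = 25 m/s; 16 km/h = 4.444 m/s.
The microphone on a cart is behind, so the police car is moving away from it while the microphone on a cart is moving toward the police car.
Both move, so f' = f · (v + v_o)/(v + v_s).
f' = 1426 × (340 + 4.444)/(340 + 25) = 1426 × 344.44/365 ≈ 1346 Hz.

1346 Hz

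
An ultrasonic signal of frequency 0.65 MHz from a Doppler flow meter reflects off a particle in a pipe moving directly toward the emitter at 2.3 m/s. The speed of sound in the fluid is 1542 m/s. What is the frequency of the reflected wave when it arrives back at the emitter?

0.6519 MHz

At the particle in a pipe (a moving observer), f₁ = f₀ · (v + u)/v = 0.65 × 1544.3/1542 ≈ 0.6510 MHz.
On reflection it acts as a source moving toward the stationary detector: f₂ = f₁ · v/(v − u) = 0.6510 × 1542/1539.7 ≈ 0.6519 MHz.
Equivalently f₂ = f₀ · (v + u)/(v − u).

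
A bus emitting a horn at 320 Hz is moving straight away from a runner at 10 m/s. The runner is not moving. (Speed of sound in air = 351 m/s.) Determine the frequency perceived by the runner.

311 Hz

Only the source moves, away from the listener, so f' = f · v/(v + v_s).
f' = 320 × 351/(351 + 10) = 320 × 351/361 ≈ 311 Hz.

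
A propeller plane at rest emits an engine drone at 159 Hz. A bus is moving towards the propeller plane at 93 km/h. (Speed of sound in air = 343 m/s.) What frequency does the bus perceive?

171 Hz

93 km/h = 25.83 m/s.
Only the observer moves, toward the source, so f' = f · (v + v_o)/v.
f' = 159 × (343 + 25.83)/343 = 159 × 368.83/343 ≈ 171 Hz.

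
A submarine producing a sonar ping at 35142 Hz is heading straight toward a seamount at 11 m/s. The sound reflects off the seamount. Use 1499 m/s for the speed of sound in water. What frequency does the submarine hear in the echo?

35662 Hz

The seamount receives the sound from a moving source: f₁ = f₀ · v/(v − v_e) = 35142 × 1499/1488 ≈ 35402 Hz.
On the return leg the submarine is a moving observer: f₂ = f₁ · (v + v_e)/v = 35402 × 1510/1499 ≈ 35662 Hz.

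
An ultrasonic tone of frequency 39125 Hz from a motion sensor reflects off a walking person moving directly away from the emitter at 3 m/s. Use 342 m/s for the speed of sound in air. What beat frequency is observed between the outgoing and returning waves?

The walking person first receives the wave as a moving observer: f₁ = f₀ · (v − u)/v = 39125 × (342 − 3)/342 ≈ 38782 Hz.
The reflection then acts as a moving source: f₂ = f₁ · v/(v + u) ≈ 38445 Hz.
Beat frequency: |f₂ − f₀| = 2u·f₀/(v + u) = 2 × 3 × 39125/345 ≈ 680 Hz.

680 Hz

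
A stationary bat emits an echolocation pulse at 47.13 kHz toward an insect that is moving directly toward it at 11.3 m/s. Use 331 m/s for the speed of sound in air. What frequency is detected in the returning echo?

At the insect (a moving observer), f₁ = f₀ · (v + u)/v = 47.13 × 342.3/331 ≈ 48.7 kHz.
The reflection then acts as a moving source: f₂ = f₁ · v/(v − u) ≈ 50.5 kHz.
Equivalently f₂ = f₀ · (v + u)/(v − u).

50.5 kHz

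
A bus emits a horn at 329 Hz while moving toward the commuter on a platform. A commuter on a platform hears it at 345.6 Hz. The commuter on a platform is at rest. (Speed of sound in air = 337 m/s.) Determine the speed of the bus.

16.2 m/s

f' = f · v/(v − v_s) ⇒ v_s = v · |1 − f/f'|.
v_s = 337 × |1 − 329/345.6| = 337 × 0.04803 ≈ 16.2 m/s.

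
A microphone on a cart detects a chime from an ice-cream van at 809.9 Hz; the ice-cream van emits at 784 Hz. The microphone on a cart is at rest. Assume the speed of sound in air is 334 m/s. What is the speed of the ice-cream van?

10.7 m/s

f' > f, so the ice-cream van is approaching.
f' = f · v/(v − v_s) ⇒ v_s = v · |1 − f/f'|.
v_s = 334 × |1 − 784/809.9| = 334 × 0.03198 ≈ 10.7 m/s.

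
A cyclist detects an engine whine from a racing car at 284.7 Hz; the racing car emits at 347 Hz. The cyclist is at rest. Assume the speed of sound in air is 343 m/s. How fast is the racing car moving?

75 m/s

f' < f, so the racing car is receding.
f' = f · v/(v + v_s) ⇒ v_s = v · |1 − f/f'|.
v_s = 343 × |1 − 347/284.7| = 343 × 0.2188 ≈ 75 m/s.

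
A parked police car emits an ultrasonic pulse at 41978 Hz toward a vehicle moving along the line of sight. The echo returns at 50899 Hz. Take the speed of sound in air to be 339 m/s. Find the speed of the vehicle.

33 m/s

Double Doppler shift off a moving reflector: f₂ = f₀ · (v + u)/(v − u) (u > 0 toward emitter).
Rearranging, u = v · (f₂ − f₀)/(f₂ + f₀) = 339 × 8921/92877 ≈ 33 m/s.
So the vehicle is moving at 33 m/s toward the emitter.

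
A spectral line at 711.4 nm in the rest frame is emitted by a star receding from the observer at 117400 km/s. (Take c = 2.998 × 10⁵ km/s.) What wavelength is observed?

β = v/c = 117400/299800 = 0.3916.
Relativistic Doppler for wavelength: λ' = λ₀ · √((1 + β)/(1 − β)).
λ' = 711.4 × √(1.3916/0.6084) = 711.4 × 1.51238 ≈ 1075.9 nm.

1075.9 nm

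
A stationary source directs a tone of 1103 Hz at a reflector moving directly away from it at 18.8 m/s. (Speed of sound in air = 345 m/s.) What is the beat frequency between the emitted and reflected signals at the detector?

The reflector first receives the wave as a moving observer: f₁ = f₀ · (v − u)/v = 1103 × (345 − 18.8)/345 ≈ 1042.9 Hz.
On reflection it acts as a source moving away from the stationary detector: f₂ = f₁ · v/(v + u) = 1042.9 × 345/363.8 ≈ 989.0 Hz.
Equivalently f₂ = f₀ · (v − u)/(v + u).
Beat frequency: |f₂ − f₀| = 2u·f₀/(v + u) = 2 × 18.8 × 1103/363.8 ≈ 114 Hz.

114 Hz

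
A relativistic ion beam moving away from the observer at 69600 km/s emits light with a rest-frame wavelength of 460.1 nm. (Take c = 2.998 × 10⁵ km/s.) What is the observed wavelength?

582.8 nm

β = v/c = 69600/299800 = 0.2322.
Relativistic Doppler for wavelength: λ' = λ₀ · √((1 + β)/(1 − β)).
λ' = 460.1 × √(1.2322/0.7678) = 460.1 × 1.26676 ≈ 582.8 nm.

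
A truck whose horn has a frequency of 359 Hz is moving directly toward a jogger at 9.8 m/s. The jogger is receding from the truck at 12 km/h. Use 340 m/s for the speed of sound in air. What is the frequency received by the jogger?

366 Hz

12 km/h = 3.333 m/s.
Both move, so f' = f · (v − v_o)/(v − v_s).
f' = 359 × (340 − 3.333)/(340 − 9.8) = 359 × 336.67/330.2 ≈ 366 Hz.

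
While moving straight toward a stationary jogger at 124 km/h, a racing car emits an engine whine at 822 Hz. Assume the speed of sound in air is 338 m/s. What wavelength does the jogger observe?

124 km/h = 34.44 m/s.
Only the source moves, toward the listener, so f' = f · v/(v − v_s).
f' = 822 × 338/(338 − 34.44) ≈ 915 Hz.
λ' = v/f' = 338/915.272 ≈ 36.9 cm.

36.9 cm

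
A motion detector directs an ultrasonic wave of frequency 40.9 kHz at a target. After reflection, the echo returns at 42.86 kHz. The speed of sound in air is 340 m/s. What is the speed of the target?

8.0 m/s

Double Doppler shift off a moving reflector: f₂ = f₀ · (v + u)/(v − u) (u > 0 toward emitter).
Rearranging, u = v · (f₂ − f₀)/(f₂ + f₀) = 340 × 1.96/83.76 ≈ 8.0 m/s.
So the target is moving at 8.0 m/s toward the emitter.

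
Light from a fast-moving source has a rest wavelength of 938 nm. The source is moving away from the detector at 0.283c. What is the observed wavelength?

1254.7 nm

Relativistic Doppler for wavelength: λ' = λ₀ · √((1 + β)/(1 − β)).
λ' = 938 × √(1.2830/0.7170) = 938 × 1.33768 ≈ 1254.7 nm.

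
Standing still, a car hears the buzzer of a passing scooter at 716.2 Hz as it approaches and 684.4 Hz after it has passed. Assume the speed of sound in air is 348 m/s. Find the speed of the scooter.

f₁/f₂ = (v + v_s)/(v − v_s), so v_s = v · (f₁ − f₂)/(f₁ + f₂).
v_s = 348 × (716.2 − 684.4)/(716.2 + 684.4) = 348 × 31.8/1400.6 ≈ 7.9 m/s.

7.9 m/s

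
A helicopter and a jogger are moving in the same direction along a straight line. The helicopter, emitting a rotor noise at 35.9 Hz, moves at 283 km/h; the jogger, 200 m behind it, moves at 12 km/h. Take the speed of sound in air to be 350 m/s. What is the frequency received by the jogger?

29.6 Hz

283 km/h = 78.61 m/s; 12 km/h = 3.333 m/s.
The jogger is behind, so the helicopter is moving away from it while the jogger is moving toward the helicopter.
General Doppler shift: f' = f · (v + v_o)/(v + v_s).
f' = 35.9 × (350 + 3.333)/(350 + 78.61) = 35.9 × 353.33/428.61 ≈ 29.6 Hz.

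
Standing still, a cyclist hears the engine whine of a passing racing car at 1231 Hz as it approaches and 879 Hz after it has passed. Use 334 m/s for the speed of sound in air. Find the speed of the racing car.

f₁/f₂ = (v + v_s)/(v − v_s), so v_s = v · (f₁ − f₂)/(f₁ + f₂).
v_s = 334 × (1231 − 879)/(1231 + 879) = 334 × 352/2110 ≈ 56 m/s.

56 m/s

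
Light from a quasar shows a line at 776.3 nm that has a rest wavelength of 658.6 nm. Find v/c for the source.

λ'/λ₀ = 1.1787 > 1 (redshift), so the source is receding.
λ'/λ₀ = √((1 + β)/(1 − β)) for a receding source ⇒ β = (r² − 1)/(r² + 1) with r = λ'/λ₀.
β = (1.3894 − 1)/(1.3894 + 1) ≈ 0.163.

0.163c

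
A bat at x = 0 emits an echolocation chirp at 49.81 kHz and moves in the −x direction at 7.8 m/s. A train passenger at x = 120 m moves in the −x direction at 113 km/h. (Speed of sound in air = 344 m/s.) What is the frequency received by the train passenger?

53.1 kHz

113 km/h = 31.39 m/s.
The observer lies on the +x side, so the source is heading away from the observer and the observer is heading toward the source.
With source receding and observer approaching, f' = f · (v + v_o)/(v + v_s).
f' = 49.81 × (344 + 31.39)/(344 + 7.8) = 49.81 × 375.39/351.8 ≈ 53.1 kHz.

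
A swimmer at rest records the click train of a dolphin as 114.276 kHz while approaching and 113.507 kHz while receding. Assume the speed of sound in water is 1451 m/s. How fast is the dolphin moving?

f₁/f₂ = (v + v_s)/(v − v_s), so v_s = v · (f₁ − f₂)/(f₁ + f₂).
v_s = 1451 × (114.276 − 113.507)/(114.276 + 113.507) = 1451 × 0.769/227.783 ≈ 4.9 m/s.

4.9 m/s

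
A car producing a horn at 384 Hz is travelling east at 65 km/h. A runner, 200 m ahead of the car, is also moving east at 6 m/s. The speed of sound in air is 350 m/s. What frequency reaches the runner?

398 Hz

65 km/h = 18.06 m/s.
The runner is ahead, so the car is moving toward it while the runner is moving away from the car.
General Doppler shift: f' = f · (v − v_o)/(v − v_s).
f' = 384 × (350 − 6)/(350 − 18.06) = 384 × 344/331.94 ≈ 398 Hz.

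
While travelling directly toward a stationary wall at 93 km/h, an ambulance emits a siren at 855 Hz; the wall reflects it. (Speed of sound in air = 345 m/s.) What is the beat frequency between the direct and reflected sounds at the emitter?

93 km/h = 25.83 m/s.
The wall receives the sound from a moving source: f₁ = f₀ · v/(v − v_e) = 855 × 345/319.17 ≈ 924.2 Hz.
On the return leg the ambulance is a moving observer: f₂ = f₁ · (v + v_e)/v = 924.2 × 370.83/345 ≈ 993.4 Hz.
Equivalently f₂ = f₀ · (v + v_e)/(v − v_e).
Beat against the emitted tone: |f₂ − f₀| = 2v_e·f₀/(v − v_e) = 2 × 25.83 × 855/319.17 ≈ 138 Hz.

138 Hz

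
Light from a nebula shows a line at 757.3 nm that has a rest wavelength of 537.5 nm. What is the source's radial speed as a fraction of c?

λ'/λ₀ = 1.4089 > 1 (redshift), so the source is receding.
λ'/λ₀ = √((1 + β)/(1 − β)) for a receding source ⇒ β = (r² − 1)/(r² + 1) with r = λ'/λ₀.
β = (1.9851 − 1)/(1.9851 + 1) ≈ 0.330.

0.330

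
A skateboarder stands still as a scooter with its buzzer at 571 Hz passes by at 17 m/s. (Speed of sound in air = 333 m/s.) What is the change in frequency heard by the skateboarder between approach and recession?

Approaching: f₁ = f · v/(v − v_s) = 571 × 333/316 ≈ 601.7 Hz.
Receding: f₂ = f · v/(v + v_s) = 571 × 333/350 ≈ 543.3 Hz.
Drop: f₁ − f₂ = 2f·v·v_s/(v² − v_s²) = 2 × 571 × 333 × 17/(333² − 17²) ≈ 58.5 Hz.

58.5 Hz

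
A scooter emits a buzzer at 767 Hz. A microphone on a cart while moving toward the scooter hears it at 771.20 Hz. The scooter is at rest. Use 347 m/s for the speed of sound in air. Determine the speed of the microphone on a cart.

f' = f · (v + v_o)/v ⇒ v_o = v · |f'/f − 1|.
v_o = 347 × |771.20/767 − 1| = 347 × 0.005476 ≈ 1.90 m/s.

1.90 m/s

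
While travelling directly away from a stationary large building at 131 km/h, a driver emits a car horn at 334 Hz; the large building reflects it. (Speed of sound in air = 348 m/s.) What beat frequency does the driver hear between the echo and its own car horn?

63 Hz

131 km/h = 36.39 m/s.
The large building receives the sound from a moving source: f₁ = f₀ · v/(v + v_e) = 334 × 348/384.39 ≈ 302.4 Hz.
On the return leg the driver is a moving observer: f₂ = f₁ · (v − v_e)/v = 302.4 × 311.61/348 ≈ 270.8 Hz.
Beat against the emitted tone: |f₂ − f₀| = 2v_e·f₀/(v + v_e) = 2 × 36.39 × 334/384.39 ≈ 63 Hz.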